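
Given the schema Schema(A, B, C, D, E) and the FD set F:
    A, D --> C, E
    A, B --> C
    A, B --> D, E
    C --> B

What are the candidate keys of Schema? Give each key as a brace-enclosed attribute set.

{A} never appears on the right of any FD, so every key must include it.
{A, B}⁺ = {A, B, C, D, E}, which is every attribute, so {A, B} is a candidate key.
{A, C}⁺ = {A, B, C, D, E}, which is every attribute, so {A, C} is a candidate key.
{A, D}⁺ = {A, B, C, D, E}, which is every attribute, so {A, D} is a candidate key.
These are minimal and exhaustive — every other superkey contains one of them.

{A, B}, {A, C}, {A, D}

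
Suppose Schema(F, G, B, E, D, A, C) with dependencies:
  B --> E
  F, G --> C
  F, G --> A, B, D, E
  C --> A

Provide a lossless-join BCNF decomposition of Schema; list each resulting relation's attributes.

Candidate key of the original relation: {F, G}.
Within {A, B, C, D, E, F, G}: {B}⁺ ∩ {A, B, C, D, E, F, G} = {B, E}, not the whole set, so B --> E violates BCNF; decompose into {B, E} and {A, B, C, D, F, G}.
{B, E}: every determinant is a superkey — BCNF.
Within {A, B, C, D, F, G}: {C}⁺ ∩ {A, B, C, D, F, G} = {A, C}, not the whole set, so C --> A violates BCNF; decompose into {A, C} and {B, C, D, F, G}.
{A, C}: every determinant is a superkey — BCNF.
{B, C, D, F, G}: every determinant is a superkey — BCNF.

{A, C}; {B, C, D, F, G}; {B, E}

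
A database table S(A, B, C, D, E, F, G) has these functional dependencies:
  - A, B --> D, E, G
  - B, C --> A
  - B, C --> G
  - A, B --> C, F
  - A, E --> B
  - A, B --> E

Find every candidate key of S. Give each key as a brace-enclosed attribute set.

{A, B}, {A, E}, {B, C}

{A, B}⁺ = {A, B, C, D, E, F, G} — all of the relation — so {A, B} is a candidate key.
{A, E}⁺ = {A, B, C, D, E, F, G} — all of the relation — so {A, E} is a candidate key.
{B, C}⁺ = {A, B, C, D, E, F, G} — all of the relation — so {B, C} is a candidate key.
These are minimal and exhaustive — every other superkey contains one of them.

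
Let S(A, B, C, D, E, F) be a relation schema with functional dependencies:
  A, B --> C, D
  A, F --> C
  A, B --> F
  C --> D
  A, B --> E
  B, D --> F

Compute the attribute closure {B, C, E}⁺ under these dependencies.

{B, C, D, E, F}

Start with {B, C, E}.
C --> D applies; add {D} → now {B, C, D, E}.
B, D --> F applies; add {F} → now {B, C, D, E, F}.
No further FD applies.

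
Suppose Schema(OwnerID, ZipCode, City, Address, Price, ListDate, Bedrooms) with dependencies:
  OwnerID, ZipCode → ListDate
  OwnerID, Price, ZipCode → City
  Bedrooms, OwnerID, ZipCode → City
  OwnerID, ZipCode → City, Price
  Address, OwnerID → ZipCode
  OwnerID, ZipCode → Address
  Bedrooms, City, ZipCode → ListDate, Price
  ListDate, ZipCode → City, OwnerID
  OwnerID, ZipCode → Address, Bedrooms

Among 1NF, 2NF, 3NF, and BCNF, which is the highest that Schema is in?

Candidate keys: {Address, OwnerID}, {Bedrooms, City, ZipCode}, {ListDate, ZipCode}, {OwnerID, ZipCode}. Prime attributes: {Address, Bedrooms, City, ListDate, OwnerID, ZipCode}.
Each dependency's left side is a superkey — BCNF holds.

BCNF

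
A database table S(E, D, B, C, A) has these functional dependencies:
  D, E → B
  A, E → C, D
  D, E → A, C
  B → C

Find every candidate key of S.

No FD produces {E}, so it must be in every candidate key.
{A, E} is a candidate key since {A, E}⁺ = {A, B, C, D, E} covers every attribute.
{D, E} is a candidate key since {D, E}⁺ = {A, B, C, D, E} covers every attribute.
No proper subset of any of these is a key, and no other minimal superkey exists.

{A, E}, {D, E}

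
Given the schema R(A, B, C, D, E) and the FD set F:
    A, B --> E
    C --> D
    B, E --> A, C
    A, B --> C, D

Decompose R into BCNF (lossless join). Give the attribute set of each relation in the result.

{A, B, C, E}; {C, D}

Candidate keys of the original relation: {A, B}, {B, E}.
{A, B, C, D, E}: {C} determines {C, D} here but is not a superkey — split on C --> D, giving {C, D} and {A, B, C, E}.
{C, D} has no BCNF violation.
{A, B, C, E} has no BCNF violation.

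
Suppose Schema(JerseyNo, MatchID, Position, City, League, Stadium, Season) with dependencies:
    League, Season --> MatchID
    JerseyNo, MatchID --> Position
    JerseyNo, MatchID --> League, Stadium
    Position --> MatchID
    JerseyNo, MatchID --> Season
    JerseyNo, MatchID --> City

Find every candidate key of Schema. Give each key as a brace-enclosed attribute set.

{JerseyNo, League, Season}, {JerseyNo, MatchID}, {JerseyNo, Position}

Attributes never on any right-hand side: {JerseyNo} — every candidate key must contain it.
{JerseyNo, MatchID} is a candidate key since {JerseyNo, MatchID}⁺ = {City, JerseyNo, League, MatchID, Position, Season, Stadium} covers every attribute.
{JerseyNo, Position} is a candidate key since {JerseyNo, Position}⁺ = {City, JerseyNo, League, MatchID, Position, Season, Stadium} covers every attribute.
{JerseyNo, League, Season} is a candidate key since {JerseyNo, League, Season}⁺ = {City, JerseyNo, League, MatchID, Position, Season, Stadium} covers every attribute.
Any other superkey properly contains one of these, so there are no further candidate keys.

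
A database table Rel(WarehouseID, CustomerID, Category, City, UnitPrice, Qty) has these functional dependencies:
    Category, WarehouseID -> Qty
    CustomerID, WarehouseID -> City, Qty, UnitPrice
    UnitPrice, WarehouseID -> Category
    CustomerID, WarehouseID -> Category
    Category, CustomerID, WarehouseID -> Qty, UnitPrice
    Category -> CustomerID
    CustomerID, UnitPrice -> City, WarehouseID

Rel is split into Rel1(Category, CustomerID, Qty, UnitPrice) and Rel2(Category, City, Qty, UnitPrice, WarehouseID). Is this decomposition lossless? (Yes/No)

Common attributes: {Category, Qty, UnitPrice}; their closure is {Category, City, CustomerID, Qty, UnitPrice, WarehouseID}.
Since Rel1 ⊆ {Category, City, CustomerID, Qty, UnitPrice, WarehouseID}, the intersection is a superkey of Rel1; the decomposition is lossless.

Yes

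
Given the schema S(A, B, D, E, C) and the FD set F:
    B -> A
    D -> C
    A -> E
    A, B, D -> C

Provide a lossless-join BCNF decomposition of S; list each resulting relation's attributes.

Candidate key of the original relation: {B, D}.
In {A, B, C, D, E}, {B} is not a superkey ({B}⁺ restricted to this set is {A, B, E}), so split on B -> A, E into {A, B, E} and {B, C, D}.
In {A, B, E}, {A} is not a superkey ({A}⁺ restricted to this set is {A, E}), so split on A -> E into {A, E} and {A, B}.
{A, E}: every determinant is a superkey — BCNF.
{A, B}: every determinant is a superkey — BCNF.
In {B, C, D}, {D} is not a superkey ({D}⁺ restricted to this set is {C, D}), so split on D -> C into {C, D} and {B, D}.
{C, D}: every determinant is a superkey — BCNF.
{B, D}: every determinant is a superkey — BCNF.

{A, B}; {A, E}; {B, D}; {C, D}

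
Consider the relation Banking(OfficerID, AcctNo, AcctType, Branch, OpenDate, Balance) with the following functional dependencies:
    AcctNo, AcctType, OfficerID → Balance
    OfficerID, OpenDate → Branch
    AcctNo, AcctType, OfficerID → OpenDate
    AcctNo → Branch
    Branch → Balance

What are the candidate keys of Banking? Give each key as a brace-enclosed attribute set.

No FD produces {AcctNo, AcctType, OfficerID}, so they must be in every candidate key.
Closure of {AcctNo, AcctType, OfficerID} is {AcctNo, AcctType, Balance, Branch, OfficerID, OpenDate}, the whole schema; {AcctNo, AcctType, OfficerID} is a candidate key.
No other minimal set has full closure, so this is the only candidate key.

{AcctNo, AcctType, OfficerID}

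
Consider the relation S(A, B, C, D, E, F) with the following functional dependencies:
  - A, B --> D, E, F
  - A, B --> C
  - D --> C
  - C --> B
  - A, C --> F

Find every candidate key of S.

Attributes never on any right-hand side: {A} — every candidate key must contain it.
{A, B}⁺ = {A, B, C, D, E, F}, which is every attribute, so {A, B} is a candidate key.
{A, C}⁺ = {A, B, C, D, E, F}, which is every attribute, so {A, C} is a candidate key.
{A, D}⁺ = {A, B, C, D, E, F}, which is every attribute, so {A, D} is a candidate key.
These are minimal and exhaustive — every other superkey contains one of them.

{A, B}, {A, C}, {A, D}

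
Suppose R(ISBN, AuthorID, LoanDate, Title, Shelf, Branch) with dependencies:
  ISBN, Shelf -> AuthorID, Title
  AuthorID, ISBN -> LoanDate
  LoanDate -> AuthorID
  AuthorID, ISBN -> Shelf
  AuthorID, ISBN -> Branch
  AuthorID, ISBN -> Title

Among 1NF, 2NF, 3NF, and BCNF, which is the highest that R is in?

3NF

Candidate keys: {AuthorID, ISBN}, {ISBN, LoanDate}, {ISBN, Shelf}. Prime attributes: {AuthorID, ISBN, LoanDate, Shelf}.
LoanDate -> AuthorID breaks BCNF: {LoanDate}⁺ = {AuthorID, LoanDate}, so {LoanDate} is not a superkey.
But every attribute on its right side ({AuthorID}) is prime, and the same holds for every other non-superkey FD, so 3NF still holds.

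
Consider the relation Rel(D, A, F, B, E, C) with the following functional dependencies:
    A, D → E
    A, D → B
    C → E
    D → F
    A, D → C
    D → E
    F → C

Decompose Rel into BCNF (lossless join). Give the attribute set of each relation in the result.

{A, B, D}; {C, E}; {C, F}; {D, F}

Candidate key of the original relation: {A, D}.
Within {A, B, C, D, E, F}: {C}⁺ ∩ {A, B, C, D, E, F} = {C, E}, not the whole set, so C → E violates BCNF; decompose into {C, E} and {A, B, C, D, F}.
{C, E}: every determinant is a superkey — BCNF.
Within {A, B, C, D, F}: {D}⁺ ∩ {A, B, C, D, F} = {C, D, F}, not the whole set, so D → C, F violates BCNF; decompose into {C, D, F} and {A, B, D}.
Within {C, D, F}: {F}⁺ ∩ {C, D, F} = {C, F}, not the whole set, so F → C violates BCNF; decompose into {C, F} and {D, F}.
{C, F}: every determinant is a superkey — BCNF.
{D, F}: every determinant is a superkey — BCNF.
{A, B, D}: every determinant is a superkey — BCNF.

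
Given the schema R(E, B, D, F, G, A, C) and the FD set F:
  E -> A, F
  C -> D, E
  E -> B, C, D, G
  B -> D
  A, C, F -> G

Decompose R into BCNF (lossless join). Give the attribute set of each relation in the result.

{A, B, C, E, F, G}; {B, D}

Candidate keys of the original relation: {C}, {E}.
Within {A, B, C, D, E, F, G}: {B}⁺ ∩ {A, B, C, D, E, F, G} = {B, D}, not the whole set, so B -> D violates BCNF; decompose into {B, D} and {A, B, C, E, F, G}.
{B, D} has no BCNF violation.
{A, B, C, E, F, G} has no BCNF violation.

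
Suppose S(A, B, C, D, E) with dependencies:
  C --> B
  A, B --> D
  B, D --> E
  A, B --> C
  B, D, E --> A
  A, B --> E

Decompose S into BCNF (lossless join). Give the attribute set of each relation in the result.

Candidate keys of the original relation: {A, B}, {A, C}, {B, D}, {C, D}.
{A, B, C, D, E}: {C} determines {B, C} here but is not a superkey — split on C --> B, giving {B, C} and {A, C, D, E}.
{B, C} has no BCNF violation.
{A, C, D, E} has no BCNF violation.

{A, C, D, E}; {B, C}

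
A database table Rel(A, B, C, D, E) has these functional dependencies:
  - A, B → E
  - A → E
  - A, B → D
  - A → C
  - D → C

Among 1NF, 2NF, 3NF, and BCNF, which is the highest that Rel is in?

Candidate key: {A, B}. Prime attributes: {A, B}.
For A → E we have {A}⁺ = {A, C, E}; {A} is not a superkey, so BCNF fails.
A → E has non-prime {E} on the right and a non-superkey on the left, so 3NF fails.
Since {A} ⊂ {A, B} and {A}⁺ ⊇ {C, E} with {C, E} non-prime, there is a partial dependency; 2NF fails.

1NF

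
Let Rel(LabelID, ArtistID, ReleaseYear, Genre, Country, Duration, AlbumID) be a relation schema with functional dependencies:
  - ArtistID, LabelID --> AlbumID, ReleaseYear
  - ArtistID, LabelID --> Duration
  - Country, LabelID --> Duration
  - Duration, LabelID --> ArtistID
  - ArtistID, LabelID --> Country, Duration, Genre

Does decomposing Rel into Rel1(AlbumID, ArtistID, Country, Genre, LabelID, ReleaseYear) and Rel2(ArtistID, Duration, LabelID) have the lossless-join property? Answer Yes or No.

Yes

Common attributes: {ArtistID, LabelID}; their closure is {AlbumID, ArtistID, Country, Duration, Genre, LabelID, ReleaseYear}.
Since Rel1 ⊆ {AlbumID, ArtistID, Country, Duration, Genre, LabelID, ReleaseYear}, the intersection is a superkey of Rel1; the decomposition is lossless.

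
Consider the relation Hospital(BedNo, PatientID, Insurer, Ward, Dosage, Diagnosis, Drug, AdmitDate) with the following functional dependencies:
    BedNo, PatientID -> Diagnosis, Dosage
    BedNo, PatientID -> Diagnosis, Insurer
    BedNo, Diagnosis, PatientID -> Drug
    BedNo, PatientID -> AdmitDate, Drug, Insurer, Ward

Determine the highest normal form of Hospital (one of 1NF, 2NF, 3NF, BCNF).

Candidate key: {BedNo, PatientID}. Prime attributes: {BedNo, PatientID}.
The left-hand side of every FD is a superkey, so BCNF is satisfied.

BCNF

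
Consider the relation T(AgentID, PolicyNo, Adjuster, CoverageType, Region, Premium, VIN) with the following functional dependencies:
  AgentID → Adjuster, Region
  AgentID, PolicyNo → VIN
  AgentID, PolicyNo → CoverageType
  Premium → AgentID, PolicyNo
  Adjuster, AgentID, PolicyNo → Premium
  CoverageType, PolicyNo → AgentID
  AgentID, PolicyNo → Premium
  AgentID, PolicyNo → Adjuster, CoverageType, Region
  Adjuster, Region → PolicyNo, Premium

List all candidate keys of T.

{Adjuster, Region}, {AgentID}, {CoverageType, PolicyNo}, {Premium}

{AgentID} is a candidate key since {AgentID}⁺ = {Adjuster, AgentID, CoverageType, PolicyNo, Premium, Region, VIN} covers every attribute.
{Premium} is a candidate key since {Premium}⁺ = {Adjuster, AgentID, CoverageType, PolicyNo, Premium, Region, VIN} covers every attribute.
{Adjuster, Region} is a candidate key since {Adjuster, Region}⁺ = {Adjuster, AgentID, CoverageType, PolicyNo, Premium, Region, VIN} covers every attribute.
{CoverageType, PolicyNo} is a candidate key since {CoverageType, PolicyNo}⁺ = {Adjuster, AgentID, CoverageType, PolicyNo, Premium, Region, VIN} covers every attribute.
These are minimal and exhaustive — every other superkey contains one of them.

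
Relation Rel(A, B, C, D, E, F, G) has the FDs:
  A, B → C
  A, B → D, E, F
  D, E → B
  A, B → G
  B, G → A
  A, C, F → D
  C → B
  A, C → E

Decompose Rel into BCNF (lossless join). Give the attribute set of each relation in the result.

Candidate keys of the original relation: {A, B}, {A, C}, {A, D, E}, {B, G}, {C, G}, {D, E, G}.
{A, B, C, D, E, F, G}: {D, E} determines {B, D, E} here but is not a superkey — split on D, E → B, giving {B, D, E} and {A, C, D, E, F, G}.
{B, D, E} is in BCNF.
{A, C, D, E, F, G} is in BCNF.

{A, C, D, E, F, G}; {B, D, E}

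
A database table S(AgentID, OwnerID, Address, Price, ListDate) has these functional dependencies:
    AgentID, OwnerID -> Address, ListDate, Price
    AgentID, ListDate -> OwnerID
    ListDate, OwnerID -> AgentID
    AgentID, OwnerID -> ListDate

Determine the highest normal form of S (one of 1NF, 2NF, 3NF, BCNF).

Candidate keys: {AgentID, ListDate}, {AgentID, OwnerID}, {ListDate, OwnerID}. Prime attributes: {AgentID, ListDate, OwnerID}.
Each dependency's left side is a superkey — BCNF holds.

BCNF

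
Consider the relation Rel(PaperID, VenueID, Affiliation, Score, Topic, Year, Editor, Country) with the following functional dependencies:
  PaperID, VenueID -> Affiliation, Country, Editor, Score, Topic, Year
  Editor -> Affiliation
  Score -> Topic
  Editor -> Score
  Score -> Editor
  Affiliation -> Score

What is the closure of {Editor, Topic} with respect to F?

Start with {Editor, Topic}.
Editor -> Affiliation applies; add {Affiliation} → now {Affiliation, Editor, Topic}.
Editor -> Score applies; add {Score} → now {Affiliation, Editor, Score, Topic}.
No further FD applies.

{Affiliation, Editor, Score, Topic}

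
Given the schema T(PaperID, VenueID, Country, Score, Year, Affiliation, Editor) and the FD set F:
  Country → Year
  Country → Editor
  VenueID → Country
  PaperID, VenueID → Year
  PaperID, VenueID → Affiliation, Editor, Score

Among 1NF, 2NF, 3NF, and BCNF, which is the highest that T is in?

1NF

Candidate key: {PaperID, VenueID}. Prime attributes: {PaperID, VenueID}.
Country → Year: {Country}⁺ = {Country, Editor, Year}, which is not all of the attributes, so the left side is not a superkey — BCNF is violated.
Country → Year has non-prime {Year} on the right and a non-superkey on the left, so 3NF fails.
{VenueID} is a proper subset of the key {PaperID, VenueID}, and {VenueID}⁺ contains the non-prime attributes {Country, Editor, Year} — a partial dependency, so 2NF is violated.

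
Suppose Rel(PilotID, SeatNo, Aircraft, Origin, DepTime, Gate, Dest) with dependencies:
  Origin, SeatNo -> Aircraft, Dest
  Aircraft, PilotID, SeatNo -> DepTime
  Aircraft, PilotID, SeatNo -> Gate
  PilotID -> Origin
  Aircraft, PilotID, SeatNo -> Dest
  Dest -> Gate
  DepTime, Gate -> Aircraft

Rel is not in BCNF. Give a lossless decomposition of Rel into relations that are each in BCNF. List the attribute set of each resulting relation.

{Aircraft, Dest, Origin, SeatNo}; {DepTime, PilotID, SeatNo}; {Dest, Gate}; {Origin, PilotID}

Candidate key of the original relation: {PilotID, SeatNo}.
Within {Aircraft, DepTime, Dest, Gate, Origin, PilotID, SeatNo}: {Origin, SeatNo}⁺ ∩ {Aircraft, DepTime, Dest, Gate, Origin, PilotID, SeatNo} = {Aircraft, Dest, Gate, Origin, SeatNo}, not the whole set, so Origin, SeatNo -> Aircraft, Dest, Gate violates BCNF; decompose into {Aircraft, Dest, Gate, Origin, SeatNo} and {DepTime, Origin, PilotID, SeatNo}.
Within {Aircraft, Dest, Gate, Origin, SeatNo}: {Dest}⁺ ∩ {Aircraft, Dest, Gate, Origin, SeatNo} = {Dest, Gate}, not the whole set, so Dest -> Gate violates BCNF; decompose into {Dest, Gate} and {Aircraft, Dest, Origin, SeatNo}.
{Dest, Gate}: every determinant is a superkey — BCNF.
{Aircraft, Dest, Origin, SeatNo}: every determinant is a superkey — BCNF.
Within {DepTime, Origin, PilotID, SeatNo}: {PilotID}⁺ ∩ {DepTime, Origin, PilotID, SeatNo} = {Origin, PilotID}, not the whole set, so PilotID -> Origin violates BCNF; decompose into {Origin, PilotID} and {DepTime, PilotID, SeatNo}.
{Origin, PilotID}: every determinant is a superkey — BCNF.
{DepTime, PilotID, SeatNo}: every determinant is a superkey — BCNF.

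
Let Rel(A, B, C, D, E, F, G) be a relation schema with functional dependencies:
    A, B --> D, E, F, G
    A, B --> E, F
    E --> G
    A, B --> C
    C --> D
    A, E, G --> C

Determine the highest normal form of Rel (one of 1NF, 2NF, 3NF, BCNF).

2NF

Candidate key: {A, B}. Prime attributes: {A, B}.
E --> G: {E}⁺ = {E, G}, which is not all of the attributes, so the left side is not a superkey — BCNF is violated.
Because {G} is non-prime and the left side of E --> G is not a superkey, the relation is not in 3NF.
No proper subset of a key has a non-prime attribute in its closure, so there is no partial dependency; 2NF holds.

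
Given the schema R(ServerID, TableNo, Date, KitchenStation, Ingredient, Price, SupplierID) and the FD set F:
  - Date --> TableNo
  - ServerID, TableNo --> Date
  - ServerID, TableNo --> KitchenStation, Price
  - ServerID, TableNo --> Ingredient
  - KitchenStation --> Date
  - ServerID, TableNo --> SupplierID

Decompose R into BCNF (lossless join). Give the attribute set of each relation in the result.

Candidate keys of the original relation: {Date, ServerID}, {KitchenStation, ServerID}, {ServerID, TableNo}.
{Date, Ingredient, KitchenStation, Price, ServerID, SupplierID, TableNo}: {Date} determines {Date, TableNo} here but is not a superkey — split on Date --> TableNo, giving {Date, TableNo} and {Date, Ingredient, KitchenStation, Price, ServerID, SupplierID}.
{Date, TableNo}: every determinant is a superkey — BCNF.
{Date, Ingredient, KitchenStation, Price, ServerID, SupplierID}: {KitchenStation} determines {Date, KitchenStation} here but is not a superkey — split on KitchenStation --> Date, giving {Date, KitchenStation} and {Ingredient, KitchenStation, Price, ServerID, SupplierID}.
{Date, KitchenStation}: every determinant is a superkey — BCNF.
{Ingredient, KitchenStation, Price, ServerID, SupplierID}: every determinant is a superkey — BCNF.

{Date, KitchenStation}; {Date, TableNo}; {Ingredient, KitchenStation, Price, ServerID, SupplierID}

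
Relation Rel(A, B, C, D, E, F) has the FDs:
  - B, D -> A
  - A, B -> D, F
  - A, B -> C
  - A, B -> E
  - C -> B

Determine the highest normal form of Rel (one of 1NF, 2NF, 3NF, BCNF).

Candidate keys: {A, B}, {A, C}, {B, D}, {C, D}. Prime attributes: {A, B, C, D}.
C -> B: {C}⁺ = {B, C}, which is not all of the attributes, so the left side is not a superkey — BCNF is violated.
Since {B} ⊆ prime attributes and every other non-superkey FD also has a prime right side, the schema is in 3NF.

3NF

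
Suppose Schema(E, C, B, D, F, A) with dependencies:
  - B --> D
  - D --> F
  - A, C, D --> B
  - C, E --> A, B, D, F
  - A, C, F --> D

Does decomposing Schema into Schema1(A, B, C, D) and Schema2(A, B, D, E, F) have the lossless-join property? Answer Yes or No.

Common attributes: {A, B, D}; their closure is {A, B, D, F}.
Neither Schema1 nor Schema2 is contained in that closure, so the decomposition is lossy.

No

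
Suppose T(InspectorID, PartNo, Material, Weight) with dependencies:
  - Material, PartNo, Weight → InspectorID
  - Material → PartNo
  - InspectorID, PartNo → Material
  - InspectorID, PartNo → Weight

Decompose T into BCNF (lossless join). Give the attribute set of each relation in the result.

Candidate keys of the original relation: {InspectorID, Material}, {InspectorID, PartNo}, {Material, Weight}.
{InspectorID, Material, PartNo, Weight}: {Material} determines {Material, PartNo} here but is not a superkey — split on Material → PartNo, giving {Material, PartNo} and {InspectorID, Material, Weight}.
{Material, PartNo} has no BCNF violation.
{InspectorID, Material, Weight} has no BCNF violation.

{InspectorID, Material, Weight}; {Material, PartNo}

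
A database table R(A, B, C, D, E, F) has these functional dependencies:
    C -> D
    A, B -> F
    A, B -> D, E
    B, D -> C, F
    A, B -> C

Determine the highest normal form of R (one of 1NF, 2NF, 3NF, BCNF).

2NF

Candidate key: {A, B}. Prime attributes: {A, B}.
C -> D: {C}⁺ = {C, D}, which is not all of the attributes, so the left side is not a superkey — BCNF is violated.
Because {D} is non-prime and the left side of C -> D is not a superkey, the relation is not in 3NF.
No proper subset of a key has a non-prime attribute in its closure, so there is no partial dependency; 2NF holds.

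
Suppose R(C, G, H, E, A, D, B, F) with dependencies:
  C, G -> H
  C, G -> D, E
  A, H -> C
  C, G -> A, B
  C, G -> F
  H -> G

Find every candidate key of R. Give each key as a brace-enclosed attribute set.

{A, H}, {C, G}, {C, H}

{A, H} is a candidate key since {A, H}⁺ = {A, B, C, D, E, F, G, H} covers every attribute.
{C, G} is a candidate key since {C, G}⁺ = {A, B, C, D, E, F, G, H} covers every attribute.
{C, H} is a candidate key since {C, H}⁺ = {A, B, C, D, E, F, G, H} covers every attribute.
Any other superkey properly contains one of these, so there are no further candidate keys.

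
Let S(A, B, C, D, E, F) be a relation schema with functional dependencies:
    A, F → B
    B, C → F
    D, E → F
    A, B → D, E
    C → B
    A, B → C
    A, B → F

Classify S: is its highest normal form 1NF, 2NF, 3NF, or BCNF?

3NF

Candidate keys: {A, B}, {A, C}, {A, D, E}, {A, F}. Prime attributes: {A, B, C, D, E, F}.
B, C → F: {B, C}⁺ = {B, C, F}, which is not all of the attributes, so the left side is not a superkey — BCNF is violated.
But every attribute on its right side ({F}) is prime, and the same holds for every other non-superkey FD, so 3NF still holds.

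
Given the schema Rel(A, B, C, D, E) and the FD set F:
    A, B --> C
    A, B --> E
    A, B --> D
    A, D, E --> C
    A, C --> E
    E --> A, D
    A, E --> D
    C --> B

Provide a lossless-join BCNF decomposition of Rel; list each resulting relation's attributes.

{A, C, D, E}; {B, C}

Candidate keys of the original relation: {A, B}, {A, C}, {E}.
Within {A, B, C, D, E}: {C}⁺ ∩ {A, B, C, D, E} = {B, C}, not the whole set, so C --> B violates BCNF; decompose into {B, C} and {A, C, D, E}.
{B, C} is in BCNF.
{A, C, D, E} is in BCNF.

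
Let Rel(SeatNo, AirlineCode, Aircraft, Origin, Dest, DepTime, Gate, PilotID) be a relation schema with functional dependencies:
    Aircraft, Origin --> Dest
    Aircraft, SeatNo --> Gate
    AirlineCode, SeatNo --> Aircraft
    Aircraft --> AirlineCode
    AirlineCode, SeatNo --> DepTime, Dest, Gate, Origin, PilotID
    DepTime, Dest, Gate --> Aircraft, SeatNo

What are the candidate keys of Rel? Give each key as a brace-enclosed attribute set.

{Aircraft, SeatNo} is a candidate key since {Aircraft, SeatNo}⁺ = {Aircraft, AirlineCode, DepTime, Dest, Gate, Origin, PilotID, SeatNo} covers every attribute.
{AirlineCode, SeatNo} is a candidate key since {AirlineCode, SeatNo}⁺ = {Aircraft, AirlineCode, DepTime, Dest, Gate, Origin, PilotID, SeatNo} covers every attribute.
{DepTime, Dest, Gate} is a candidate key since {DepTime, Dest, Gate}⁺ = {Aircraft, AirlineCode, DepTime, Dest, Gate, Origin, PilotID, SeatNo} covers every attribute.
{Aircraft, DepTime, Gate, Origin} is a candidate key since {Aircraft, DepTime, Gate, Origin}⁺ = {Aircraft, AirlineCode, DepTime, Dest, Gate, Origin, PilotID, SeatNo} covers every attribute.
These are minimal and exhaustive — every other superkey contains one of them.

{Aircraft, DepTime, Gate, Origin}, {Aircraft, SeatNo}, {AirlineCode, SeatNo}, {DepTime, Dest, Gate}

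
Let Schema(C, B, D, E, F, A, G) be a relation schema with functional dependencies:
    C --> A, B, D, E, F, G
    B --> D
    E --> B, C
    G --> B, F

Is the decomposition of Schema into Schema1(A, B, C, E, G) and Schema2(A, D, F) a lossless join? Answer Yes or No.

Common attributes: {A}; their closure is {A}.
Neither Schema1 nor Schema2 is contained in that closure, so the decomposition is lossy.

No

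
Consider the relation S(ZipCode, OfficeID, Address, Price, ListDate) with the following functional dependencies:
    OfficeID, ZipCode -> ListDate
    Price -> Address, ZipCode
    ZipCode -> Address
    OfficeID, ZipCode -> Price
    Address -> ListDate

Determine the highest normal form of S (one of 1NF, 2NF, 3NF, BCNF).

1NF

Candidate keys: {OfficeID, Price}, {OfficeID, ZipCode}. Prime attributes: {OfficeID, Price, ZipCode}.
Price -> Address, ZipCode: {Price}⁺ = {Address, ListDate, Price, ZipCode}, which is not all of the attributes, so the left side is not a superkey — BCNF is violated.
Price -> Address, ZipCode has non-prime {Address} on the right and a non-superkey on the left, so 3NF fails.
Since {Price} ⊂ {OfficeID, Price} and {Price}⁺ ⊇ {Address, ListDate} with {Address, ListDate} non-prime, there is a partial dependency; 2NF fails.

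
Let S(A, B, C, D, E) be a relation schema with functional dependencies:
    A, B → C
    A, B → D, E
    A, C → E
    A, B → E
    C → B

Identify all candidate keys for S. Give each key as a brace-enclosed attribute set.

Attributes never on any right-hand side: {A} — every candidate key must contain it.
{A, B}⁺ = {A, B, C, D, E}, which is every attribute, so {A, B} is a candidate key.
{A, C}⁺ = {A, B, C, D, E}, which is every attribute, so {A, C} is a candidate key.
Any other superkey properly contains one of these, so there are no further candidate keys.

{A, B}, {A, C}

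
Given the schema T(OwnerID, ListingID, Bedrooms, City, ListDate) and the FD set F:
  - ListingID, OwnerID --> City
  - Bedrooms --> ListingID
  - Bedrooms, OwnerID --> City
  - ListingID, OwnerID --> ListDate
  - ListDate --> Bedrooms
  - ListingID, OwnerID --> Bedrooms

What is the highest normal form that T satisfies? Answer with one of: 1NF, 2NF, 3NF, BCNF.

Candidate keys: {Bedrooms, OwnerID}, {ListDate, OwnerID}, {ListingID, OwnerID}. Prime attributes: {Bedrooms, ListDate, ListingID, OwnerID}.
Bedrooms --> ListingID breaks BCNF: {Bedrooms}⁺ = {Bedrooms, ListingID}, so {Bedrooms} is not a superkey.
But every attribute on its right side ({ListingID}) is prime, and the same holds for every other non-superkey FD, so 3NF still holds.

3NF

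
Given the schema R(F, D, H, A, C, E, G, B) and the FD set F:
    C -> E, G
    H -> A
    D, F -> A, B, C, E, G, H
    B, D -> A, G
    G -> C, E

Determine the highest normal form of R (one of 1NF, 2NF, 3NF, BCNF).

Candidate key: {D, F}. Prime attributes: {D, F}.
For C -> E, G we have {C}⁺ = {C, E, G}; {C} is not a superkey, so BCNF fails.
Because {E, G} are non-prime and the left side of C -> E, G is not a superkey, the relation is not in 3NF.
No non-prime attribute depends on a proper subset of any candidate key, so 2NF holds.

2NF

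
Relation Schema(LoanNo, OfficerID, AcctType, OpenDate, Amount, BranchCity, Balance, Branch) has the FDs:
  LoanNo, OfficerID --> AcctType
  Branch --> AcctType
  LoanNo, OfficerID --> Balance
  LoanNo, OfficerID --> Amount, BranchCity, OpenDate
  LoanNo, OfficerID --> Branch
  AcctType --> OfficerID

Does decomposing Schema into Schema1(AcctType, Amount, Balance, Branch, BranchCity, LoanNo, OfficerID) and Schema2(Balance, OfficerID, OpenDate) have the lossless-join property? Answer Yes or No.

No

Schema1 ∩ Schema2 = {Balance, OfficerID}; its closure under F is {Balance, OfficerID}.
Schema1 ⊄ {Balance, OfficerID} and Schema2 ⊄ {Balance, OfficerID}, so the split is lossy.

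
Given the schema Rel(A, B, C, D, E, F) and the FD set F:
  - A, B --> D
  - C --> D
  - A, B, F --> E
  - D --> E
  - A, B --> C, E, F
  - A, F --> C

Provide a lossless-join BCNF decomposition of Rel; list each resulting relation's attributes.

Candidate key of the original relation: {A, B}.
{A, B, C, D, E, F}: {C} determines {C, D, E} here but is not a superkey — split on C --> D, E, giving {C, D, E} and {A, B, C, F}.
{C, D, E}: {D} determines {D, E} here but is not a superkey — split on D --> E, giving {D, E} and {C, D}.
{D, E}: every determinant is a superkey — BCNF.
{C, D}: every determinant is a superkey — BCNF.
{A, B, C, F}: {A, F} determines {A, C, F} here but is not a superkey — split on A, F --> C, giving {A, C, F} and {A, B, F}.
{A, C, F}: every determinant is a superkey — BCNF.
{A, B, F}: every determinant is a superkey — BCNF.

{A, B, F}; {A, C, F}; {C, D}; {D, E}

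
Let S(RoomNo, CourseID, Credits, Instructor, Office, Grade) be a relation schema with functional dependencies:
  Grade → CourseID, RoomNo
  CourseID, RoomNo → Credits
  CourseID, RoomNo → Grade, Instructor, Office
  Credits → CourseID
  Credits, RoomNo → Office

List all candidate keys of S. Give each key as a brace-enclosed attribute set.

{CourseID, RoomNo}, {Credits, RoomNo}, {Grade}

{Grade} is a candidate key since {Grade}⁺ = {CourseID, Credits, Grade, Instructor, Office, RoomNo} covers every attribute.
{CourseID, RoomNo} is a candidate key since {CourseID, RoomNo}⁺ = {CourseID, Credits, Grade, Instructor, Office, RoomNo} covers every attribute.
{Credits, RoomNo} is a candidate key since {Credits, RoomNo}⁺ = {CourseID, Credits, Grade, Instructor, Office, RoomNo} covers every attribute.
These are minimal and exhaustive — every other superkey contains one of them.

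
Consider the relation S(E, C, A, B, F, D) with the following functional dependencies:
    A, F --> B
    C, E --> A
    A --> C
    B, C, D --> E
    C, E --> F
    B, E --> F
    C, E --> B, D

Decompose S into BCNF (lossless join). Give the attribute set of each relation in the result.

{A, B, F}; {A, C}; {A, D, E, F}

Candidate keys of the original relation: {A, B, D}, {A, D, F}, {A, E}, {B, C, D}, {C, E}.
In {A, B, C, D, E, F}, {A, F} is not a superkey ({A, F}⁺ restricted to this set is {A, B, C, F}), so split on A, F --> B, C into {A, B, C, F} and {A, D, E, F}.
In {A, B, C, F}, {A} is not a superkey ({A}⁺ restricted to this set is {A, C}), so split on A --> C into {A, C} and {A, B, F}.
{A, C} is in BCNF.
{A, B, F} is in BCNF.
{A, D, E, F} is in BCNF.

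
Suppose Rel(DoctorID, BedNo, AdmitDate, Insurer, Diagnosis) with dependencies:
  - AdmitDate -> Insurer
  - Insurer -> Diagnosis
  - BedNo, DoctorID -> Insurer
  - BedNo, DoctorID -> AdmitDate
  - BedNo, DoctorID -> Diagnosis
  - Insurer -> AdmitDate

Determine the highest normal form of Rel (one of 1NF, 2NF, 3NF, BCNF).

Candidate key: {BedNo, DoctorID}. Prime attributes: {BedNo, DoctorID}.
AdmitDate -> Insurer breaks BCNF: {AdmitDate}⁺ = {AdmitDate, Diagnosis, Insurer}, so {AdmitDate} is not a superkey.
AdmitDate -> Insurer determines the non-prime attribute {Insurer} from a non-superkey — 3NF is violated.
No non-prime attribute depends on a proper subset of any candidate key, so 2NF holds.

2NF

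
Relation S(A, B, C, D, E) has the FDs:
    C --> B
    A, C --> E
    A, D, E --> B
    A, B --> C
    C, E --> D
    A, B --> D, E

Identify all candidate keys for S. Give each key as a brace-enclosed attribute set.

Attributes never on any right-hand side: {A} — every candidate key must contain it.
{A, B}⁺ = {A, B, C, D, E} — all of the relation — so {A, B} is a candidate key.
{A, C}⁺ = {A, B, C, D, E} — all of the relation — so {A, C} is a candidate key.
{A, D, E}⁺ = {A, B, C, D, E} — all of the relation — so {A, D, E} is a candidate key.
Any other superkey properly contains one of these, so there are no further candidate keys.

{A, B}, {A, C}, {A, D, E}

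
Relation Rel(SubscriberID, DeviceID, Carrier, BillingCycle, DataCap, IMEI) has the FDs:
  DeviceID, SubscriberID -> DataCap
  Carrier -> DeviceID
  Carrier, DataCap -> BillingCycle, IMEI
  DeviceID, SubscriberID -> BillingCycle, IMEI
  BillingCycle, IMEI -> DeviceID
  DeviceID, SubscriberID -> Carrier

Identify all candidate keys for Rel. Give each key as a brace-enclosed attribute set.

{BillingCycle, IMEI, SubscriberID}, {Carrier, SubscriberID}, {DeviceID, SubscriberID}

{SubscriberID} never appears on the right of any FD, so every key must include it.
{Carrier, SubscriberID}⁺ = {BillingCycle, Carrier, DataCap, DeviceID, IMEI, SubscriberID} — all of the relation — so {Carrier, SubscriberID} is a candidate key.
{DeviceID, SubscriberID}⁺ = {BillingCycle, Carrier, DataCap, DeviceID, IMEI, SubscriberID} — all of the relation — so {DeviceID, SubscriberID} is a candidate key.
{BillingCycle, IMEI, SubscriberID}⁺ = {BillingCycle, Carrier, DataCap, DeviceID, IMEI, SubscriberID} — all of the relation — so {BillingCycle, IMEI, SubscriberID} is a candidate key.
No proper subset of any of these is a key, and no other minimal superkey exists.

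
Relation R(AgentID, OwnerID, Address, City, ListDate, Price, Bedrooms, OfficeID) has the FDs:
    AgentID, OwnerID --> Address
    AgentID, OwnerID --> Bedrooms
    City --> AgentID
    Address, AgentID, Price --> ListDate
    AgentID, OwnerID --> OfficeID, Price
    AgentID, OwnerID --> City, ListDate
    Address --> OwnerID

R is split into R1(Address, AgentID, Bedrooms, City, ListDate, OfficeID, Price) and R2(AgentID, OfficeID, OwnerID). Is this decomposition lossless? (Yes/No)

No

R1 ∩ R2 = {AgentID, OfficeID}; its closure under F is {AgentID, OfficeID}.
R1 ⊄ {AgentID, OfficeID} and R2 ⊄ {AgentID, OfficeID}, so the split is lossy.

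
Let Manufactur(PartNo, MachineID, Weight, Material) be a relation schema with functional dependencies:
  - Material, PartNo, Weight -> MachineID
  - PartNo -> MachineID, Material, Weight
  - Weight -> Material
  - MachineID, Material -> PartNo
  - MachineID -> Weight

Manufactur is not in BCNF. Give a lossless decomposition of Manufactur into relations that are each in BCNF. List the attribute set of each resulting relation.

Candidate keys of the original relation: {MachineID}, {PartNo}.
Within {MachineID, Material, PartNo, Weight}: {Weight}⁺ ∩ {MachineID, Material, PartNo, Weight} = {Material, Weight}, not the whole set, so Weight -> Material violates BCNF; decompose into {Material, Weight} and {MachineID, PartNo, Weight}.
{Material, Weight}: every determinant is a superkey — BCNF.
{MachineID, PartNo, Weight}: every determinant is a superkey — BCNF.

{MachineID, PartNo, Weight}; {Material, Weight}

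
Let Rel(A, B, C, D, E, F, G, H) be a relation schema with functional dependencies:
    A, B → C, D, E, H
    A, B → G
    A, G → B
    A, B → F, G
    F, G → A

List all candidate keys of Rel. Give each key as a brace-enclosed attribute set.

{A, B}, {A, G}, {F, G}

Closure of {A, B} is {A, B, C, D, E, F, G, H}, the whole schema; {A, B} is a candidate key.
Closure of {A, G} is {A, B, C, D, E, F, G, H}, the whole schema; {A, G} is a candidate key.
Closure of {F, G} is {A, B, C, D, E, F, G, H}, the whole schema; {F, G} is a candidate key.
No proper subset of any of these is a key, and no other minimal superkey exists.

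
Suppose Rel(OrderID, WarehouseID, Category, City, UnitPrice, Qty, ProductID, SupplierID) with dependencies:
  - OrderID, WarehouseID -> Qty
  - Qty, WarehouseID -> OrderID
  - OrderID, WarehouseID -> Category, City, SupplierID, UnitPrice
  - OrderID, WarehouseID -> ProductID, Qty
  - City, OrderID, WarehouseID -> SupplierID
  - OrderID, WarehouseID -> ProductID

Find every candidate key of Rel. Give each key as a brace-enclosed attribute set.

{OrderID, WarehouseID}, {Qty, WarehouseID}

No FD produces {WarehouseID}, so it must be in every candidate key.
Closure of {OrderID, WarehouseID} is {Category, City, OrderID, ProductID, Qty, SupplierID, UnitPrice, WarehouseID}, the whole schema; {OrderID, WarehouseID} is a candidate key.
Closure of {Qty, WarehouseID} is {Category, City, OrderID, ProductID, Qty, SupplierID, UnitPrice, WarehouseID}, the whole schema; {Qty, WarehouseID} is a candidate key.
No proper subset of any of these is a key, and no other minimal superkey exists.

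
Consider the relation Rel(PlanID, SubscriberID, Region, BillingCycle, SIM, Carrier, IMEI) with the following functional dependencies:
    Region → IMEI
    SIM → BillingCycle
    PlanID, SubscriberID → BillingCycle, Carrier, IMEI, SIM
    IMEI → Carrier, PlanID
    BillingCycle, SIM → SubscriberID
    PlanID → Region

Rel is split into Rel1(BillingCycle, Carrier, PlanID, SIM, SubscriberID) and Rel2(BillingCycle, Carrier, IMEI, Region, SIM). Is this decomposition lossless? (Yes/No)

No

The shared attributes are {BillingCycle, Carrier, SIM} and {BillingCycle, Carrier, SIM}⁺ = {BillingCycle, Carrier, SIM, SubscriberID}.
Neither Rel1 nor Rel2 is contained in that closure, so the decomposition is lossy.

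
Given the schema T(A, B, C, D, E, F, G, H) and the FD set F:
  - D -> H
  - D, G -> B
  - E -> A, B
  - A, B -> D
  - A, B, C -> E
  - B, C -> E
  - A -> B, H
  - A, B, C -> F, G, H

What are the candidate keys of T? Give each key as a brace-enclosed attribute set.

Attributes never on any right-hand side: {C} — every candidate key must contain it.
{A, C}⁺ = {A, B, C, D, E, F, G, H}, which is every attribute, so {A, C} is a candidate key.
{B, C}⁺ = {A, B, C, D, E, F, G, H}, which is every attribute, so {B, C} is a candidate key.
{C, E}⁺ = {A, B, C, D, E, F, G, H}, which is every attribute, so {C, E} is a candidate key.
{C, D, G}⁺ = {A, B, C, D, E, F, G, H}, which is every attribute, so {C, D, G} is a candidate key.
No proper subset of any of these is a key, and no other minimal superkey exists.

{A, C}, {B, C}, {C, D, G}, {C, E}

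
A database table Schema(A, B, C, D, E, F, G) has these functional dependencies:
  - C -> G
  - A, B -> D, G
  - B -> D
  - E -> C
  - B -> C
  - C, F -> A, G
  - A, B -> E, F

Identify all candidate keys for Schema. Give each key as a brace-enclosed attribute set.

Attributes never on any right-hand side: {B} — every candidate key must contain it.
{A, B} is a candidate key since {A, B}⁺ = {A, B, C, D, E, F, G} covers every attribute.
{B, F} is a candidate key since {B, F}⁺ = {A, B, C, D, E, F, G} covers every attribute.
These are minimal and exhaustive — every other superkey contains one of them.

{A, B}, {B, F}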